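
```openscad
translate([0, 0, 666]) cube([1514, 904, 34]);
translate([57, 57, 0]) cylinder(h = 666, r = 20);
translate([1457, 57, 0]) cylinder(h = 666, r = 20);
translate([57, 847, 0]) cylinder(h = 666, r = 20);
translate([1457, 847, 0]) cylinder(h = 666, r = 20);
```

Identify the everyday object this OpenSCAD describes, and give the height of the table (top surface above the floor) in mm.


A table. The table height is 700 mm.

A 1514×904×34 slab sits at z = 666 on four Ø40 mm round legs — a table. The top surface is at 666 + 34 = 700 mm.


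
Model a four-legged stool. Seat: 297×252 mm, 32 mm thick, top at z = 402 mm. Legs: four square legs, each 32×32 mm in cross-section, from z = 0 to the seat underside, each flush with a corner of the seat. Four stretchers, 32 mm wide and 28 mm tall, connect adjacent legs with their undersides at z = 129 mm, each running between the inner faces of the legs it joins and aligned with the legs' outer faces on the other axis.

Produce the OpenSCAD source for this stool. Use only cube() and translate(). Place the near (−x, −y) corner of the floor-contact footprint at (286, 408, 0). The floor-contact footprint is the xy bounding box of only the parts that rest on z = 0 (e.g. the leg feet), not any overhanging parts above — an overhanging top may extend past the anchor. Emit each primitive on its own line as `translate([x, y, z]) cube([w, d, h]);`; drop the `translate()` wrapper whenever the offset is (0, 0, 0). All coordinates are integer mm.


translate([286, 408, 370]) cube([297, 252, 32]);
translate([286, 408, 0]) cube([32, 32, 370]);
translate([551, 408, 0]) cube([32, 32, 370]);
translate([286, 628, 0]) cube([32, 32, 370]);
translate([551, 628, 0]) cube([32, 32, 370]);
translate([318, 408, 129]) cube([233, 32, 28]);
translate([318, 628, 129]) cube([233, 32, 28]);
translate([286, 440, 129]) cube([32, 188, 28]);
translate([551, 440, 129]) cube([32, 188, 28]);


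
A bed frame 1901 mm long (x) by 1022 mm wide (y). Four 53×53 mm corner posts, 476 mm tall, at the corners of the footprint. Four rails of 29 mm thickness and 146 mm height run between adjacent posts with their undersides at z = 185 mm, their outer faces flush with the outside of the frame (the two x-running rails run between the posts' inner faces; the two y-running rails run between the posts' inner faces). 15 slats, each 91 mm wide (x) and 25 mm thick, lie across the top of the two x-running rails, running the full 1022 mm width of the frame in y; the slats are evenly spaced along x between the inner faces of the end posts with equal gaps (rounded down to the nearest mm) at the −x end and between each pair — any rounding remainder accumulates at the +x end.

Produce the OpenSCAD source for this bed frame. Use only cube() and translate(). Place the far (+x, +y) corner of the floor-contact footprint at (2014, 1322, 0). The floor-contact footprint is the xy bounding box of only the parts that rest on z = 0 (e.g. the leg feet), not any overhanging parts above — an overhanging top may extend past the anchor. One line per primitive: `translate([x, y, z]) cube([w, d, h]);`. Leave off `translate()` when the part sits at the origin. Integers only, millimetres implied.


translate([113, 300, 0]) cube([53, 53, 476]);
translate([113, 1269, 0]) cube([53, 53, 476]);
translate([1961, 300, 0]) cube([53, 53, 476]);
translate([1961, 1269, 0]) cube([53, 53, 476]);
translate([166, 300, 185]) cube([1795, 29, 146]);
translate([166, 1293, 185]) cube([1795, 29, 146]);
translate([113, 353, 185]) cube([29, 916, 146]);
translate([1985, 353, 185]) cube([29, 916, 146]);
translate([192, 300, 331]) cube([91, 1022, 25]);
translate([309, 300, 331]) cube([91, 1022, 25]);
translate([426, 300, 331]) cube([91, 1022, 25]);
translate([543, 300, 331]) cube([91, 1022, 25]);
translate([660, 300, 331]) cube([91, 1022, 25]);
translate([777, 300, 331]) cube([91, 1022, 25]);
translate([894, 300, 331]) cube([91, 1022, 25]);
translate([1011, 300, 331]) cube([91, 1022, 25]);
translate([1128, 300, 331]) cube([91, 1022, 25]);
translate([1245, 300, 331]) cube([91, 1022, 25]);
translate([1362, 300, 331]) cube([91, 1022, 25]);
translate([1479, 300, 331]) cube([91, 1022, 25]);
translate([1596, 300, 331]) cube([91, 1022, 25]);
translate([1713, 300, 331]) cube([91, 1022, 25]);
translate([1830, 300, 331]) cube([91, 1022, 25]);


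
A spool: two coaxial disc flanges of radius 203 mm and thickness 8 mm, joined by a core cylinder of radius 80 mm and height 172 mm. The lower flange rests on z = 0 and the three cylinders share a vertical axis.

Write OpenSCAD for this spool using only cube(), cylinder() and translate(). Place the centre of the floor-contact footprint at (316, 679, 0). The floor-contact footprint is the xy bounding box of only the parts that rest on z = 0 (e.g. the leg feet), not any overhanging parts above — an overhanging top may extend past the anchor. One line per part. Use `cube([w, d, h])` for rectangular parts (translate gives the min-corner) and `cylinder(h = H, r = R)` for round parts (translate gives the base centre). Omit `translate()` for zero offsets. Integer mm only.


translate([316, 679, 0]) cylinder(h = 8, r = 203);
translate([316, 679, 8]) cylinder(h = 172, r = 80);
translate([316, 679, 180]) cylinder(h = 8, r = 203);


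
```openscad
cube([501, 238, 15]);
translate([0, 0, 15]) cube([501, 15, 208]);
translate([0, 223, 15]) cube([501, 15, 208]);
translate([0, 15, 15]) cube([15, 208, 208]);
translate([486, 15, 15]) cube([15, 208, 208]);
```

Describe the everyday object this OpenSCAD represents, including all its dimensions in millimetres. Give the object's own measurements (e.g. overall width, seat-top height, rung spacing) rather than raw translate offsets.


An open-topped rectangular box: outside dimensions 501×238×223 mm, with a uniform wall and base thickness of 15 mm. The base is a full 501×238 slab on the floor; four walls sit on top of the base. The front and back walls (the −y and +y sides) span the full width; the two side walls fit between them.


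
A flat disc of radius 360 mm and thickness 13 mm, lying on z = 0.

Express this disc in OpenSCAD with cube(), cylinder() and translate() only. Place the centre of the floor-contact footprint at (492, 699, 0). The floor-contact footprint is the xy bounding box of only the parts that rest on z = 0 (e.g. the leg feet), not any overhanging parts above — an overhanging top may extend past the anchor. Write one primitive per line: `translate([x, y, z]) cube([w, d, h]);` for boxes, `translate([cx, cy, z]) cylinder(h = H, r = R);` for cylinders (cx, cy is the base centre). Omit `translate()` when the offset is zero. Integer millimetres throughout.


translate([492, 699, 0]) cylinder(h = 13, r = 360);


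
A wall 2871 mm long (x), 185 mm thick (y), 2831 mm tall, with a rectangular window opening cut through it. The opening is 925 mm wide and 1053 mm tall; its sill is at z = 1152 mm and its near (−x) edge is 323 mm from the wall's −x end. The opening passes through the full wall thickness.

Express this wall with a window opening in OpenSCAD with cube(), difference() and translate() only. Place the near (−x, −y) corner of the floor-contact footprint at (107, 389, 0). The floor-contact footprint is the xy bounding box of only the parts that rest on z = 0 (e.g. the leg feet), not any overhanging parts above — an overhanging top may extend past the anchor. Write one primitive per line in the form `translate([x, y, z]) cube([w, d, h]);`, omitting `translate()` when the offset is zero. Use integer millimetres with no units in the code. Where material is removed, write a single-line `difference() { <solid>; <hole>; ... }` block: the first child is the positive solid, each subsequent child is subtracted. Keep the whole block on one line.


difference() { translate([107, 389, 0]) cube([2871, 185, 2831]); translate([430, 389, 1152]) cube([925, 185, 1053]); }


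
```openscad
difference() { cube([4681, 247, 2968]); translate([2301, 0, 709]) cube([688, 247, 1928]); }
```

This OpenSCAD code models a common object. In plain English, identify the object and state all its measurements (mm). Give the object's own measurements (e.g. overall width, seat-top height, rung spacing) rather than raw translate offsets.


A wall 4681 mm long (x), 247 mm thick (y), 2968 mm tall, with a rectangular window opening cut through it. The opening is 688 mm wide and 1928 mm tall; its sill is at z = 709 mm and its near (−x) edge is 2301 mm from the wall's −x end. The opening passes through the full wall thickness.


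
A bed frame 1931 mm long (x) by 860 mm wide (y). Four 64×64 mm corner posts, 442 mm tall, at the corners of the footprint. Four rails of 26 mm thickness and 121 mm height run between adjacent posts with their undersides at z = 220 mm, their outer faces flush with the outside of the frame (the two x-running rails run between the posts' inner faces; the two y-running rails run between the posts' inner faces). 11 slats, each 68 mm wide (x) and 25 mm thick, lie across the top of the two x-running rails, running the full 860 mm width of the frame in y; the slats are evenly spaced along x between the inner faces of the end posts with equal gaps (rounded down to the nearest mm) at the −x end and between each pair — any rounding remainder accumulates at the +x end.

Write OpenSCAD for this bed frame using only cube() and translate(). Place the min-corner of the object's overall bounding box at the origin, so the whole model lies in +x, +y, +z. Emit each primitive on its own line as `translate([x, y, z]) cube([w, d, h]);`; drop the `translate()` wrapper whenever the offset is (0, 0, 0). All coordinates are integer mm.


// slat z = rail_z + rail_h = 220 + 121 = 341
// slat gap = ⌊(1803 − 11·68) / 12⌋ = 87
cube([64, 64, 442]);
translate([0, 796, 0]) cube([64, 64, 442]);
translate([1867, 0, 0]) cube([64, 64, 442]);
translate([1867, 796, 0]) cube([64, 64, 442]);
translate([64, 0, 220]) cube([1803, 26, 121]);
translate([64, 834, 220]) cube([1803, 26, 121]);
translate([0, 64, 220]) cube([26, 732, 121]);
translate([1905, 64, 220]) cube([26, 732, 121]);
translate([151, 0, 341]) cube([68, 860, 25]);
translate([306, 0, 341]) cube([68, 860, 25]);
translate([461, 0, 341]) cube([68, 860, 25]);
translate([616, 0, 341]) cube([68, 860, 25]);
translate([771, 0, 341]) cube([68, 860, 25]);
translate([926, 0, 341]) cube([68, 860, 25]);
translate([1081, 0, 341]) cube([68, 860, 25]);
translate([1236, 0, 341]) cube([68, 860, 25]);
translate([1391, 0, 341]) cube([68, 860, 25]);
translate([1546, 0, 341]) cube([68, 860, 25]);
translate([1701, 0, 341]) cube([68, 860, 25]);


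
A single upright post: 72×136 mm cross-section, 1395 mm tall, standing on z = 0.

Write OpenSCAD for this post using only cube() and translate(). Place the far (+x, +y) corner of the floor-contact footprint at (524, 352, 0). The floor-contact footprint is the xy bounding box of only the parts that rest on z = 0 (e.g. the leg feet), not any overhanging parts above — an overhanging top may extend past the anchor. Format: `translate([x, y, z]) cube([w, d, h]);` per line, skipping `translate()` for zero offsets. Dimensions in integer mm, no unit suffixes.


translate([452, 216, 0]) cube([72, 136, 1395]);


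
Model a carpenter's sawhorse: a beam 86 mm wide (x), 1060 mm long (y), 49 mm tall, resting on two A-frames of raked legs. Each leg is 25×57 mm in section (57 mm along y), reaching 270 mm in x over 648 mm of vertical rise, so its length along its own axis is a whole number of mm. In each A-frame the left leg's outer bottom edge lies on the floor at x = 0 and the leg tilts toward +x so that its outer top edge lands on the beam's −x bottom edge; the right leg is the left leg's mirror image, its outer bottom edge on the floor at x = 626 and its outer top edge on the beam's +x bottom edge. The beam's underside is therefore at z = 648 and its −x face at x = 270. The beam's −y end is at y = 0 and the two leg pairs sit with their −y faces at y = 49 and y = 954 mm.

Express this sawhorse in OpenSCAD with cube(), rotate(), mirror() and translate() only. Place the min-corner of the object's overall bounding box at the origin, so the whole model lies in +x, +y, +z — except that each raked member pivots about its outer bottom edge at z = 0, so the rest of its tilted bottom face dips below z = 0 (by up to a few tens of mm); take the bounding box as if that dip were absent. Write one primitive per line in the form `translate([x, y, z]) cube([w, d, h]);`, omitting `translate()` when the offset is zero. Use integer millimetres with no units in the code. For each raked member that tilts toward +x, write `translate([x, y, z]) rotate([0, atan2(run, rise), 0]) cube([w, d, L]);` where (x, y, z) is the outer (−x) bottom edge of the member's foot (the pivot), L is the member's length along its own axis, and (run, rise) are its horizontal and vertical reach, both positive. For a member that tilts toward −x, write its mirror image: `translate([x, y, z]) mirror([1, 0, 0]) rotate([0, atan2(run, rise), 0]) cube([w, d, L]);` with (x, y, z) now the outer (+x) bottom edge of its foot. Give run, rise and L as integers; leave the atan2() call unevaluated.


translate([270, 0, 648]) cube([86, 1060, 49]);
translate([0, 49, 0]) rotate([0, atan2(270, 648), 0]) cube([25, 57, 702]);
translate([626, 49, 0]) mirror([1, 0, 0]) rotate([0, atan2(270, 648), 0]) cube([25, 57, 702]);
translate([0, 954, 0]) rotate([0, atan2(270, 648), 0]) cube([25, 57, 702]);
translate([626, 954, 0]) mirror([1, 0, 0]) rotate([0, atan2(270, 648), 0]) cube([25, 57, 702]);


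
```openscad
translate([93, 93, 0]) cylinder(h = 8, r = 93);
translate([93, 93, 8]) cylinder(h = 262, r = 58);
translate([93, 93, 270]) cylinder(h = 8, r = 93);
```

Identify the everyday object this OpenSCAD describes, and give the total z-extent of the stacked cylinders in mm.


A spool. The overall height is 278 mm.

Three coaxial cylinders, large–small–large — a spool. Two 8 mm flanges and a 262 mm core give 8 + 262 + 8 = 278 mm.


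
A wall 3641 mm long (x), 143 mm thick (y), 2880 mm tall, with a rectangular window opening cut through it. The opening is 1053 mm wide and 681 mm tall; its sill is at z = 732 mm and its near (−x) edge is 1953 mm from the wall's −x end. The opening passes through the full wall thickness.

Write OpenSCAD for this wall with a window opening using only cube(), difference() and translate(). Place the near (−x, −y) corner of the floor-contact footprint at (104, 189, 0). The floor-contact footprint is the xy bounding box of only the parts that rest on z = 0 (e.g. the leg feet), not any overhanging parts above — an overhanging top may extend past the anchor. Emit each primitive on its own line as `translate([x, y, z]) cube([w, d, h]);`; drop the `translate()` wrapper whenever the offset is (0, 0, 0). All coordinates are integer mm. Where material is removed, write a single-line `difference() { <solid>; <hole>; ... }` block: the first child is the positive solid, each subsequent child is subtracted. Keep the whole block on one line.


difference() { translate([104, 189, 0]) cube([3641, 143, 2880]); translate([2057, 189, 732]) cube([1053, 143, 681]); }


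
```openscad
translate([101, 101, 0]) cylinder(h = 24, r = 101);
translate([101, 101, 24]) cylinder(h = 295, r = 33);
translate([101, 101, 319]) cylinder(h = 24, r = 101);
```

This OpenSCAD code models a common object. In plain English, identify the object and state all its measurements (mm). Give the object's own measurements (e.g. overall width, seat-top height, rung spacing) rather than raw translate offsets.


A spool: two coaxial disc flanges of radius 101 mm and thickness 24 mm, joined by a core cylinder of radius 33 mm and height 295 mm. The lower flange rests on z = 0 and the three cylinders share a vertical axis.


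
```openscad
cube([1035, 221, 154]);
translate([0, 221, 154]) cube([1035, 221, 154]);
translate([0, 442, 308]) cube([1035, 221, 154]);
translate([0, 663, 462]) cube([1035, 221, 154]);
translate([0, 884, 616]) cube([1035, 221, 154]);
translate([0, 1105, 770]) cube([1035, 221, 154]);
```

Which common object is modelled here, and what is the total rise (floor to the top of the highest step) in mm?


A staircase. The total rise is 924 mm.

6 identical blocks, each offset up and back from the previous — a staircase. Each step is 154 mm tall and there are 6 of them, so the total rise is 6 × 154 = 924 mm.


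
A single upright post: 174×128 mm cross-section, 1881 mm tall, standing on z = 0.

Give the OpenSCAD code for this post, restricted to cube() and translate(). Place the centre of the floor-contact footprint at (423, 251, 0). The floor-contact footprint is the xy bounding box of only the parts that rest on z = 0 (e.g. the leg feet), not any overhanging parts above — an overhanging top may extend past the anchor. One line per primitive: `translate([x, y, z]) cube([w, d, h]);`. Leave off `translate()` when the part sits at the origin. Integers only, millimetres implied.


translate([336, 187, 0]) cube([174, 128, 1881]);


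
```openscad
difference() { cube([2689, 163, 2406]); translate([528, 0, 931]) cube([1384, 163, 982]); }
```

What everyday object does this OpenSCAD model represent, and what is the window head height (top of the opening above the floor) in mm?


A wall with a window opening. The window head height is 1913 mm.

A wall with a rectangular opening subtracted — a window. Sill at z = 931, opening 982 mm tall, so the head is at 931 + 982 = 1913 mm.


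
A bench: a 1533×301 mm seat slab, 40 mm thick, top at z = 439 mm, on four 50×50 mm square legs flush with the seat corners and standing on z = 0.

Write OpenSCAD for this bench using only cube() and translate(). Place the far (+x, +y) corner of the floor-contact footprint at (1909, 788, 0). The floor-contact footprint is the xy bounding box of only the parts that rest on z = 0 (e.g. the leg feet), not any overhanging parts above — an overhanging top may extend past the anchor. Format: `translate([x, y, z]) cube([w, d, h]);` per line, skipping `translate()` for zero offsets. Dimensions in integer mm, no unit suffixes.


translate([376, 487, 399]) cube([1533, 301, 40]);
translate([376, 487, 0]) cube([50, 50, 399]);
translate([376, 738, 0]) cube([50, 50, 399]);
translate([1859, 487, 0]) cube([50, 50, 399]);
translate([1859, 738, 0]) cube([50, 50, 399]);


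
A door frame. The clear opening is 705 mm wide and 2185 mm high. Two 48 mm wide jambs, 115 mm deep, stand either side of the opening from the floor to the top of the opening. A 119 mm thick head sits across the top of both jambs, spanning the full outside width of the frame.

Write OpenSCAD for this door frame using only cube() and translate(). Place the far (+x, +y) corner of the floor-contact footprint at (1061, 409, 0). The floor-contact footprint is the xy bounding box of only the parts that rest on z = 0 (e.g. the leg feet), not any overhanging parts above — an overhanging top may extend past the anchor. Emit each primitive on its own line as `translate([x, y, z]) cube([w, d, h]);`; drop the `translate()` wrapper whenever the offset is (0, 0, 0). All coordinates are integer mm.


translate([260, 294, 0]) cube([48, 115, 2185]);
translate([1013, 294, 0]) cube([48, 115, 2185]);
translate([260, 294, 2185]) cube([801, 115, 119]);


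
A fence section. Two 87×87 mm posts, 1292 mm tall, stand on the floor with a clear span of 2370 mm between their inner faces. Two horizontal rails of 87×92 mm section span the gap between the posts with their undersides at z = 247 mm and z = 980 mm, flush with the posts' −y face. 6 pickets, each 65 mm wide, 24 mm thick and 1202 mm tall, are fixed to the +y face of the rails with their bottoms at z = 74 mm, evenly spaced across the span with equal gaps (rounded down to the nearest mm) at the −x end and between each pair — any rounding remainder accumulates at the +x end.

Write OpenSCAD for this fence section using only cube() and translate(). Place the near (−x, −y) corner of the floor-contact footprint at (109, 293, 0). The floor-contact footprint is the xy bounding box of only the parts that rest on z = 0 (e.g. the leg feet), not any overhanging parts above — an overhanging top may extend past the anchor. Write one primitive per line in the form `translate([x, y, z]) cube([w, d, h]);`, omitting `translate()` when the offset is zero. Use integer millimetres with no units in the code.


translate([109, 293, 0]) cube([87, 87, 1292]);
translate([2566, 293, 0]) cube([87, 87, 1292]);
translate([196, 293, 247]) cube([2370, 87, 92]);
translate([196, 293, 980]) cube([2370, 87, 92]);
translate([478, 380, 74]) cube([65, 24, 1202]);
translate([825, 380, 74]) cube([65, 24, 1202]);
translate([1172, 380, 74]) cube([65, 24, 1202]);
translate([1519, 380, 74]) cube([65, 24, 1202]);
translate([1866, 380, 74]) cube([65, 24, 1202]);
translate([2213, 380, 74]) cube([65, 24, 1202]);


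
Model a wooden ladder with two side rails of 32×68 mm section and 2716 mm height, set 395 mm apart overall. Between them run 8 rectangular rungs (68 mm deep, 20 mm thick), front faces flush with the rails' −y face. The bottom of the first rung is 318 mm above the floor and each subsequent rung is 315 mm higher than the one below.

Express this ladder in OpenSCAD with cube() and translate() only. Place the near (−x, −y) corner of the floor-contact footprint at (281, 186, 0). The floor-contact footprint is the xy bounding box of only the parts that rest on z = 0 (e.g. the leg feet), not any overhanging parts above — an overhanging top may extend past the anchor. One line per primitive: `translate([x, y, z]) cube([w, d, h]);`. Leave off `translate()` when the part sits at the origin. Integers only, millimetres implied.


// rung span = 395 - 2*32 = 331
// rung[k] z = 318 + k*315
translate([281, 186, 0]) cube([32, 68, 2716]);
translate([644, 186, 0]) cube([32, 68, 2716]);
translate([313, 186, 318]) cube([331, 68, 20]);
translate([313, 186, 633]) cube([331, 68, 20]);
translate([313, 186, 948]) cube([331, 68, 20]);
translate([313, 186, 1263]) cube([331, 68, 20]);
translate([313, 186, 1578]) cube([331, 68, 20]);
translate([313, 186, 1893]) cube([331, 68, 20]);
translate([313, 186, 2208]) cube([331, 68, 20]);
translate([313, 186, 2523]) cube([331, 68, 20]);


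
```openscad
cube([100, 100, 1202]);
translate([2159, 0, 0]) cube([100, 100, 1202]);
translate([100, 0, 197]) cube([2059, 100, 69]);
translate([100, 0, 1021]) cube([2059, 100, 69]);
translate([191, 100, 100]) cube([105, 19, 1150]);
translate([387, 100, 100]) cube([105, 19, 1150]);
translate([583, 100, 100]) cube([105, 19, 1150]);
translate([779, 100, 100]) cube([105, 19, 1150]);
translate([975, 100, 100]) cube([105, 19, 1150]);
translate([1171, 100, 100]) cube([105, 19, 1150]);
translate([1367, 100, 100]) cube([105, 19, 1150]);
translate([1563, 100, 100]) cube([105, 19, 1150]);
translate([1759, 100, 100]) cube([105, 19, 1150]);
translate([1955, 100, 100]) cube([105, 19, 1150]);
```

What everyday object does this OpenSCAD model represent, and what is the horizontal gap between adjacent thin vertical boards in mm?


A fence section. The picket gap is 91 mm.

Two posts, two rails, 10 pickets — a fence section. Span 2059 mm holds 10 pickets of 105 mm with 11 equal gaps: ⌊(2059 − 10·105) / 11⌋ = 91 mm.


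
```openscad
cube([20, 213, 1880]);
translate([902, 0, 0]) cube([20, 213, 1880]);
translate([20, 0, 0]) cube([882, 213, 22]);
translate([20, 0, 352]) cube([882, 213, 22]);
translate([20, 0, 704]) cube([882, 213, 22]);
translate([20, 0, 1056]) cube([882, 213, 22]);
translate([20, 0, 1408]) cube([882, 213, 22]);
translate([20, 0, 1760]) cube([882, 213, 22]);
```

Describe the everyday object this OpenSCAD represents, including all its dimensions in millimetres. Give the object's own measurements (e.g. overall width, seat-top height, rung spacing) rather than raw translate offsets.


An open bookshelf. Two side panels, each 20 mm thick, 213 mm deep and 1880 mm tall, stand 922 mm apart (outside-to-outside). Between them sit 6 shelves, each 22 mm thick and 213 mm deep, spanning the full gap between the sides. The bottom shelf rests on the floor (its underside at z = 0) and the clear gap between one shelf's top and the next shelf's underside is 330 mm.


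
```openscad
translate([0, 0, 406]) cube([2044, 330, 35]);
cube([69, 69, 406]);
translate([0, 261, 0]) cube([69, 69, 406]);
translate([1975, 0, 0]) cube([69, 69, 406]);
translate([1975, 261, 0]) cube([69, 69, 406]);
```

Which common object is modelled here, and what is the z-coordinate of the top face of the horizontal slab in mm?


A bench. The seat-top height is 441 mm.

A long slab on four corner posts — a bench. The slab sits at z = 406 with thickness 35, so the top is 406 + 35 = 441 mm.


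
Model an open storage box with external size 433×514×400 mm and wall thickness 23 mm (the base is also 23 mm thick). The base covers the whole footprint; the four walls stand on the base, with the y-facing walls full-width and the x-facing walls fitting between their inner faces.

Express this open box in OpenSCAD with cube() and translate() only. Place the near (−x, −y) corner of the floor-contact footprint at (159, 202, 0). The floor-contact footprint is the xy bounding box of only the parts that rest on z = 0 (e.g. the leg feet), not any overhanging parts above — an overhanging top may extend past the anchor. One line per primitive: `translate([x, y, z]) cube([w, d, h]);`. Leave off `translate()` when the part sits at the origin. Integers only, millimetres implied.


translate([159, 202, 0]) cube([433, 514, 23]);
translate([159, 202, 23]) cube([433, 23, 377]);
translate([159, 693, 23]) cube([433, 23, 377]);
translate([159, 225, 23]) cube([23, 468, 377]);
translate([569, 225, 23]) cube([23, 468, 377]);


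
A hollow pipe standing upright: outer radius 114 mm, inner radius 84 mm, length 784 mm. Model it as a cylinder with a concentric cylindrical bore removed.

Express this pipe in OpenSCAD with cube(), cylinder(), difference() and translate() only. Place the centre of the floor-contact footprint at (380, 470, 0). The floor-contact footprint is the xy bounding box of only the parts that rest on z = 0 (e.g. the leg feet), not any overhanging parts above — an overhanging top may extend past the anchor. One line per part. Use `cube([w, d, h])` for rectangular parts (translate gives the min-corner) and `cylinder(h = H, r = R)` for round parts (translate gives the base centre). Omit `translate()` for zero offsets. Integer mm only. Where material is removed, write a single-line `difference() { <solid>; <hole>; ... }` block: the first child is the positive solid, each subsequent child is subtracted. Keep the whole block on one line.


difference() { translate([380, 470, 0]) cylinder(h = 784, r = 114); translate([380, 470, 0]) cylinder(h = 784, r = 84); }


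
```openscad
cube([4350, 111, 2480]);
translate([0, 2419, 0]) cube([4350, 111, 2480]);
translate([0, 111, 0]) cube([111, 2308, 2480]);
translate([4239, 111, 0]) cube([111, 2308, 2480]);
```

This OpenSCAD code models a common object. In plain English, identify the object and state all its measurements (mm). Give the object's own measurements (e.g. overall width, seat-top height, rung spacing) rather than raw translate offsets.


The wall frame of a small rectangular building: four walls, each 2480 mm tall and 111 mm thick, enclosing a footprint 4350 mm (x) by 2530 mm (y) outside-to-outside, with no floor or roof. The front and back walls (the −y and +y sides) span the full width; the two side walls fit between them.


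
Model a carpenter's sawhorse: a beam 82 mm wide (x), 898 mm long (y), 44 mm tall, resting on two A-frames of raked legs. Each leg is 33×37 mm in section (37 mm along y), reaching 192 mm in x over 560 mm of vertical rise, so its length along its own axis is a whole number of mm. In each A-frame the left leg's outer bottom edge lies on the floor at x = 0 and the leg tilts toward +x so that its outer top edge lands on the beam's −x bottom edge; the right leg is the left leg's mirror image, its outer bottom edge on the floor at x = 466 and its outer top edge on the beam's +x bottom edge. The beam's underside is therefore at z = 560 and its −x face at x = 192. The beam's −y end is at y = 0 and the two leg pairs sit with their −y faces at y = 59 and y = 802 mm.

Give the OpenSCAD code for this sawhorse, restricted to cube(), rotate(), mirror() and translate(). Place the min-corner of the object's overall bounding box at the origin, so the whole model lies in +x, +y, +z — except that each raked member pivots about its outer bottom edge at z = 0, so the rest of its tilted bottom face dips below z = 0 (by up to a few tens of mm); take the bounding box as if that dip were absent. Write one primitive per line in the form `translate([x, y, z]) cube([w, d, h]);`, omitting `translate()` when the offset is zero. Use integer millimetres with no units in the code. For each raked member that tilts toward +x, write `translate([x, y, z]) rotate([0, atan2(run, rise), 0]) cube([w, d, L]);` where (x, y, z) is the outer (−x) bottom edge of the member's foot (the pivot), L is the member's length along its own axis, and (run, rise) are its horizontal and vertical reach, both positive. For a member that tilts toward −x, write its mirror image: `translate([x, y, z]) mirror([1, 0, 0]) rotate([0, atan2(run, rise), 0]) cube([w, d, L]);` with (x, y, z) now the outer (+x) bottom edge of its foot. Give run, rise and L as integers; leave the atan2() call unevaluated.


translate([192, 0, 560]) cube([82, 898, 44]);
translate([0, 59, 0]) rotate([0, atan2(192, 560), 0]) cube([33, 37, 592]);
translate([466, 59, 0]) mirror([1, 0, 0]) rotate([0, atan2(192, 560), 0]) cube([33, 37, 592]);
translate([0, 802, 0]) rotate([0, atan2(192, 560), 0]) cube([33, 37, 592]);
translate([466, 802, 0]) mirror([1, 0, 0]) rotate([0, atan2(192, 560), 0]) cube([33, 37, 592]);


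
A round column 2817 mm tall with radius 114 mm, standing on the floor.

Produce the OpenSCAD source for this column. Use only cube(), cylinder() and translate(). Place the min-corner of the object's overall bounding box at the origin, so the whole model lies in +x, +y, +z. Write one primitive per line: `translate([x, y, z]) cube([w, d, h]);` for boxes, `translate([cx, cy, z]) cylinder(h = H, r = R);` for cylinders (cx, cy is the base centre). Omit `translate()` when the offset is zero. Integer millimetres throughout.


translate([114, 114, 0]) cylinder(h = 2817, r = 114);


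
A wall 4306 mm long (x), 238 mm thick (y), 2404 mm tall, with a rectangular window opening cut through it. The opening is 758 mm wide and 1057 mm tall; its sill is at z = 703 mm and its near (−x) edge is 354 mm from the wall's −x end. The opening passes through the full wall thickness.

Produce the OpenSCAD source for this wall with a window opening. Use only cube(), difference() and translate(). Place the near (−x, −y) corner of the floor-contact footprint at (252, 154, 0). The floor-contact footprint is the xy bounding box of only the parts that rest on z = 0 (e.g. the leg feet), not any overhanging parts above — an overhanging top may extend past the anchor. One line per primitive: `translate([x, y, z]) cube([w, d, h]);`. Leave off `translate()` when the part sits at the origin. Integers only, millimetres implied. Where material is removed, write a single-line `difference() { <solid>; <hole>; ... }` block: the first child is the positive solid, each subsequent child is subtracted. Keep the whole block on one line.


difference() { translate([252, 154, 0]) cube([4306, 238, 2404]); translate([606, 154, 703]) cube([758, 238, 1057]); }


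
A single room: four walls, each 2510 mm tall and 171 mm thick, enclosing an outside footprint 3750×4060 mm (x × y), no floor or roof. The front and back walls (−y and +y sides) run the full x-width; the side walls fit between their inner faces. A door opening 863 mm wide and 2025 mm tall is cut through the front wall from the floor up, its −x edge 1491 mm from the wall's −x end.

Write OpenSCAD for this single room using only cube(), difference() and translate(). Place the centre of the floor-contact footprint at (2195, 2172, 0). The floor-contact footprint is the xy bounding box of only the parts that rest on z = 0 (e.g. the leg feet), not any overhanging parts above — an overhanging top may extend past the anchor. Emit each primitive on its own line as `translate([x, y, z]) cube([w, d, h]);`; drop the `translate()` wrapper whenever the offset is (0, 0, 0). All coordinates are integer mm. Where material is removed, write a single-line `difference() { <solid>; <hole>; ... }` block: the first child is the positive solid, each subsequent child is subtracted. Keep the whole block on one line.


difference() { translate([320, 142, 0]) cube([3750, 171, 2510]); translate([1811, 142, 0]) cube([863, 171, 2025]); }
translate([320, 4031, 0]) cube([3750, 171, 2510]);
translate([320, 313, 0]) cube([171, 3718, 2510]);
translate([3899, 313, 0]) cube([171, 3718, 2510]);


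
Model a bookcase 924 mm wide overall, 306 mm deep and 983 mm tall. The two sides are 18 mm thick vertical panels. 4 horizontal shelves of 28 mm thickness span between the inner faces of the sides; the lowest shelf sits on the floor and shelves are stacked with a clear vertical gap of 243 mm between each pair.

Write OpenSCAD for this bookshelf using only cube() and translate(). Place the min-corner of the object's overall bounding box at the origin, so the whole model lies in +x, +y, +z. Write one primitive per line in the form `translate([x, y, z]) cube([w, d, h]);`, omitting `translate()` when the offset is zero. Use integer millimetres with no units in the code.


cube([18, 306, 983]);
translate([906, 0, 0]) cube([18, 306, 983]);
translate([18, 0, 0]) cube([888, 306, 28]);
translate([18, 0, 271]) cube([888, 306, 28]);
translate([18, 0, 542]) cube([888, 306, 28]);
translate([18, 0, 813]) cube([888, 306, 28]);


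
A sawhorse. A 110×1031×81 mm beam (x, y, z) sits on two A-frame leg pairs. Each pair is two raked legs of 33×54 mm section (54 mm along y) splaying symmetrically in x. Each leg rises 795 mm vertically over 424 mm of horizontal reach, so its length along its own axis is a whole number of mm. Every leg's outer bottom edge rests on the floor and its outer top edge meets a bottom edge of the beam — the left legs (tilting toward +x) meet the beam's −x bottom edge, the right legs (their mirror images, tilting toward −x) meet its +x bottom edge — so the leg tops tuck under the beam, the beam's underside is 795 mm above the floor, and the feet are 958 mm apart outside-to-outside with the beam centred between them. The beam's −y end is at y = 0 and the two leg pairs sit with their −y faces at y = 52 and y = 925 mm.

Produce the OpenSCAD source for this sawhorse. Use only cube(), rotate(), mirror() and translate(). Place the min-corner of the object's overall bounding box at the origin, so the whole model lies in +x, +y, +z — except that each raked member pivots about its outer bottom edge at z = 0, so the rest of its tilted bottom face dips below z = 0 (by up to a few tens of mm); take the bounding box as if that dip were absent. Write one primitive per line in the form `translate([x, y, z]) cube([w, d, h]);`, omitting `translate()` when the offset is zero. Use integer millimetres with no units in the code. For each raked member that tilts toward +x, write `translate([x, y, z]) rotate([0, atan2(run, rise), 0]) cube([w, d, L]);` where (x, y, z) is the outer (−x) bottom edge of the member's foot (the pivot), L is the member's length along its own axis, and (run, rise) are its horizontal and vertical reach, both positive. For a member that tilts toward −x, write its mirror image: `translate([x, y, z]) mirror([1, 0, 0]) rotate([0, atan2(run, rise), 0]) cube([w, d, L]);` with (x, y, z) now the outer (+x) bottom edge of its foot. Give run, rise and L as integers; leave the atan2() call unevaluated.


translate([424, 0, 795]) cube([110, 1031, 81]);
translate([0, 52, 0]) rotate([0, atan2(424, 795), 0]) cube([33, 54, 901]);
translate([958, 52, 0]) mirror([1, 0, 0]) rotate([0, atan2(424, 795), 0]) cube([33, 54, 901]);
translate([0, 925, 0]) rotate([0, atan2(424, 795), 0]) cube([33, 54, 901]);
translate([958, 925, 0]) mirror([1, 0, 0]) rotate([0, atan2(424, 795), 0]) cube([33, 54, 901]);


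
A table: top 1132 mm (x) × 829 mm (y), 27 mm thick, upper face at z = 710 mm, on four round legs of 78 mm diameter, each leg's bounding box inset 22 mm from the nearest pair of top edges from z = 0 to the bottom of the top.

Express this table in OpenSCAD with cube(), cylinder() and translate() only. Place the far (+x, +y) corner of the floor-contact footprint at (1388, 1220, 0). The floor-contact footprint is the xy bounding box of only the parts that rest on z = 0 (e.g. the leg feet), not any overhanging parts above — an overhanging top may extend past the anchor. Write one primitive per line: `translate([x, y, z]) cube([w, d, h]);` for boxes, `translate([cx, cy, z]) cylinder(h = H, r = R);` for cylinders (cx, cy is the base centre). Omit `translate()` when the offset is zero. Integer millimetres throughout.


// leg_h = 710 - 27 = 683
translate([278, 413, 683]) cube([1132, 829, 27]);
translate([339, 474, 0]) cylinder(h = 683, r = 39);
translate([1349, 474, 0]) cylinder(h = 683, r = 39);
translate([339, 1181, 0]) cylinder(h = 683, r = 39);
translate([1349, 1181, 0]) cylinder(h = 683, r = 39);


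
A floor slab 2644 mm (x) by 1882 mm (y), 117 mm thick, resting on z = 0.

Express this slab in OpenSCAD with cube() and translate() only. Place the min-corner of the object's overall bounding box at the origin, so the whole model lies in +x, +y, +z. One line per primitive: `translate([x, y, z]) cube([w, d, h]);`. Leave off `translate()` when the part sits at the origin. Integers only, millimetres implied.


cube([2644, 1882, 117]);


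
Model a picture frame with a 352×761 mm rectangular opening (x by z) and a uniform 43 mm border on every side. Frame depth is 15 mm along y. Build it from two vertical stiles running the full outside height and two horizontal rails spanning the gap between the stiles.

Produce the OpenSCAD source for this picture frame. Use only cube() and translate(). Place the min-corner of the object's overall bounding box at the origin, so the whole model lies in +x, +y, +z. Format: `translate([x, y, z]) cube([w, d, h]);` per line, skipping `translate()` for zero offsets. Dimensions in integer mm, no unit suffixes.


cube([43, 15, 847]);
translate([395, 0, 0]) cube([43, 15, 847]);
translate([43, 0, 0]) cube([352, 15, 43]);
translate([43, 0, 804]) cube([352, 15, 43]);


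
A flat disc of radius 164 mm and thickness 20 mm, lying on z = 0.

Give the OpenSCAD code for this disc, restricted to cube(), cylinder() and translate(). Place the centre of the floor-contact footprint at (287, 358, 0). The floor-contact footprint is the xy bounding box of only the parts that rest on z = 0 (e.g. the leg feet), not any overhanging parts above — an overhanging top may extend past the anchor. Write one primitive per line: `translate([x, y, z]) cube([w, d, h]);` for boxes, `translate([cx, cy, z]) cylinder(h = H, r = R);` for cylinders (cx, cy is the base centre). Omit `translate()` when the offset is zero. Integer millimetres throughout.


translate([287, 358, 0]) cylinder(h = 20, r = 164);


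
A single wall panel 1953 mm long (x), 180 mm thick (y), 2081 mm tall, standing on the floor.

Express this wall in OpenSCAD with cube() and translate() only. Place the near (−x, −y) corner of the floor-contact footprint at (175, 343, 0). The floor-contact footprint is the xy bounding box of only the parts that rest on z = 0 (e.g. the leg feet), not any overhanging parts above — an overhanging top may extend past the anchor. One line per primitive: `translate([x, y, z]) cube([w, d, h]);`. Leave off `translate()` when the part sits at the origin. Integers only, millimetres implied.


translate([175, 343, 0]) cube([1953, 180, 2081]);


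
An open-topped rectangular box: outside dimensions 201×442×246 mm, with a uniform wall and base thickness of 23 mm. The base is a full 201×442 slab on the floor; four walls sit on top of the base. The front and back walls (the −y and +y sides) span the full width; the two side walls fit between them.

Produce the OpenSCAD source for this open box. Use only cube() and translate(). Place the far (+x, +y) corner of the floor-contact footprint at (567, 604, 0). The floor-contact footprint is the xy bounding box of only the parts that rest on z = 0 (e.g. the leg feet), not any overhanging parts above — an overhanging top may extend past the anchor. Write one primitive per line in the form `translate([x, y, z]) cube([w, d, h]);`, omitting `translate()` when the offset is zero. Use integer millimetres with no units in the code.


translate([366, 162, 0]) cube([201, 442, 23]);
translate([366, 162, 23]) cube([201, 23, 223]);
translate([366, 581, 23]) cube([201, 23, 223]);
translate([366, 185, 23]) cube([23, 396, 223]);
translate([544, 185, 23]) cube([23, 396, 223]);
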